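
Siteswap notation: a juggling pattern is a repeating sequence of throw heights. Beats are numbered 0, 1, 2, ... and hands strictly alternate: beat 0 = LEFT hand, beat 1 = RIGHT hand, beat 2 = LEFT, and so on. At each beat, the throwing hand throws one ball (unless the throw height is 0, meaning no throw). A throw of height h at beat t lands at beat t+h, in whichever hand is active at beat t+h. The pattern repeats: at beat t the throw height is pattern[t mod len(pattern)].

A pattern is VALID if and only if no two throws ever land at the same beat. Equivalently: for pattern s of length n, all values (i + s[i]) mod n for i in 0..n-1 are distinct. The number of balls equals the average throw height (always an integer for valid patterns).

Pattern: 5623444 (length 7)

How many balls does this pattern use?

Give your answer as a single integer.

Answer: 4

Derivation:
Pattern = [5, 6, 2, 3, 4, 4, 4], length n = 7
  position 0: throw height = 5, running sum = 5
  position 1: throw height = 6, running sum = 11
  position 2: throw height = 2, running sum = 13
  position 3: throw height = 3, running sum = 16
  position 4: throw height = 4, running sum = 20
  position 5: throw height = 4, running sum = 24
  position 6: throw height = 4, running sum = 28
Total sum = 28; balls = sum / n = 28 / 7 = 4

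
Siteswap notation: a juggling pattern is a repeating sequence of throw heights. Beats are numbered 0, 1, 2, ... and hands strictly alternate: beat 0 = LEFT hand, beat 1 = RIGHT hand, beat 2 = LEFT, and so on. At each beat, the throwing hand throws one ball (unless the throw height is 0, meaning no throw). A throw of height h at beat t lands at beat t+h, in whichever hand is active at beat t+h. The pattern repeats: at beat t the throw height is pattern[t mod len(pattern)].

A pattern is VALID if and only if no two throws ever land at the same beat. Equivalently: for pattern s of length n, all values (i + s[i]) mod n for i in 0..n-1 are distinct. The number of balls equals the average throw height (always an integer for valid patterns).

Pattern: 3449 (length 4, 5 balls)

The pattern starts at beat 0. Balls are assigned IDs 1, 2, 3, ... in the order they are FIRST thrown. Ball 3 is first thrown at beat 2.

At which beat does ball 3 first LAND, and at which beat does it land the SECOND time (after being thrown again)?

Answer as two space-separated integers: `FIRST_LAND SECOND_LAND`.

Beat 0 (L): throw ball1 h=3 -> lands@3:R; in-air after throw: [b1@3:R]
Beat 1 (R): throw ball2 h=4 -> lands@5:R; in-air after throw: [b1@3:R b2@5:R]
Beat 2 (L): throw ball3 h=4 -> lands@6:L; in-air after throw: [b1@3:R b2@5:R b3@6:L]
Beat 3 (R): throw ball1 h=9 -> lands@12:L; in-air after throw: [b2@5:R b3@6:L b1@12:L]
Beat 4 (L): throw ball4 h=3 -> lands@7:R; in-air after throw: [b2@5:R b3@6:L b4@7:R b1@12:L]
Beat 5 (R): throw ball2 h=4 -> lands@9:R; in-air after throw: [b3@6:L b4@7:R b2@9:R b1@12:L]
Beat 6 (L): throw ball3 h=4 -> lands@10:L; in-air after throw: [b4@7:R b2@9:R b3@10:L b1@12:L]
Beat 7 (R): throw ball4 h=9 -> lands@16:L; in-air after throw: [b2@9:R b3@10:L b1@12:L b4@16:L]
Beat 8 (L): throw ball5 h=3 -> lands@11:R; in-air after throw: [b2@9:R b3@10:L b5@11:R b1@12:L b4@16:L]
Beat 9 (R): throw ball2 h=4 -> lands@13:R; in-air after throw: [b3@10:L b5@11:R b1@12:L b2@13:R b4@16:L]
Beat 10 (L): throw ball3 h=4 -> lands@14:L; in-air after throw: [b5@11:R b1@12:L b2@13:R b3@14:L b4@16:L]
Ball 3: thrown@2 h=4 -> first land @6; rethrown@6 h=4 -> second land @10

Answer: 6 10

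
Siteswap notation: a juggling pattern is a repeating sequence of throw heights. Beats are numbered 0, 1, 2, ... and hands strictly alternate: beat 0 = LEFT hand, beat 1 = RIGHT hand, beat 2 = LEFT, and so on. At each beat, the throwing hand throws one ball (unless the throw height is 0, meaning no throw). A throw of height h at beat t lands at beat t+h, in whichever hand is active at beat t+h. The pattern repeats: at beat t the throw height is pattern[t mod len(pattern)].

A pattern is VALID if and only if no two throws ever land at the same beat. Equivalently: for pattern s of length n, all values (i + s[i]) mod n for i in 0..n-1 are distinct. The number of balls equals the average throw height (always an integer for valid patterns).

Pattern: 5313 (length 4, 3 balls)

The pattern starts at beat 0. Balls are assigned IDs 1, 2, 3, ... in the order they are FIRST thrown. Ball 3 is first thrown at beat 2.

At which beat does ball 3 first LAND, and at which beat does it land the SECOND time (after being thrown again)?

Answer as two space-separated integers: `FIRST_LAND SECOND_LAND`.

Beat 0 (L): throw ball1 h=5 -> lands@5:R; in-air after throw: [b1@5:R]
Beat 1 (R): throw ball2 h=3 -> lands@4:L; in-air after throw: [b2@4:L b1@5:R]
Beat 2 (L): throw ball3 h=1 -> lands@3:R; in-air after throw: [b3@3:R b2@4:L b1@5:R]
Beat 3 (R): throw ball3 h=3 -> lands@6:L; in-air after throw: [b2@4:L b1@5:R b3@6:L]
Beat 4 (L): throw ball2 h=5 -> lands@9:R; in-air after throw: [b1@5:R b3@6:L b2@9:R]
Beat 5 (R): throw ball1 h=3 -> lands@8:L; in-air after throw: [b3@6:L b1@8:L b2@9:R]
Beat 6 (L): throw ball3 h=1 -> lands@7:R; in-air after throw: [b3@7:R b1@8:L b2@9:R]
Ball 3: thrown@2 h=1 -> first land @3; rethrown@3 h=3 -> second land @6

Answer: 3 6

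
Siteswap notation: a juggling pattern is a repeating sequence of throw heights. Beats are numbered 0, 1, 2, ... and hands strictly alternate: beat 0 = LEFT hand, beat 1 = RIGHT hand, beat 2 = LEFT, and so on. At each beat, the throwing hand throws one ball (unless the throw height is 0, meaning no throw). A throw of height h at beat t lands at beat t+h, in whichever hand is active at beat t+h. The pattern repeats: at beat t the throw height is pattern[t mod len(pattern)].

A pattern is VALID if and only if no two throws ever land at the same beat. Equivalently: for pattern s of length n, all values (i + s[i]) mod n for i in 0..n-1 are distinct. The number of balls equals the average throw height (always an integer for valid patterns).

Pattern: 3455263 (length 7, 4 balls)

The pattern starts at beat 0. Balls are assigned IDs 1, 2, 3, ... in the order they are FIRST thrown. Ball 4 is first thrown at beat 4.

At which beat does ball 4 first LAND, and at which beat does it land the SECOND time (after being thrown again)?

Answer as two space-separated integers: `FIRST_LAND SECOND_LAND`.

Beat 0 (L): throw ball1 h=3 -> lands@3:R; in-air after throw: [b1@3:R]
Beat 1 (R): throw ball2 h=4 -> lands@5:R; in-air after throw: [b1@3:R b2@5:R]
Beat 2 (L): throw ball3 h=5 -> lands@7:R; in-air after throw: [b1@3:R b2@5:R b3@7:R]
Beat 3 (R): throw ball1 h=5 -> lands@8:L; in-air after throw: [b2@5:R b3@7:R b1@8:L]
Beat 4 (L): throw ball4 h=2 -> lands@6:L; in-air after throw: [b2@5:R b4@6:L b3@7:R b1@8:L]
Beat 5 (R): throw ball2 h=6 -> lands@11:R; in-air after throw: [b4@6:L b3@7:R b1@8:L b2@11:R]
Beat 6 (L): throw ball4 h=3 -> lands@9:R; in-air after throw: [b3@7:R b1@8:L b4@9:R b2@11:R]
Beat 7 (R): throw ball3 h=3 -> lands@10:L; in-air after throw: [b1@8:L b4@9:R b3@10:L b2@11:R]
Beat 8 (L): throw ball1 h=4 -> lands@12:L; in-air after throw: [b4@9:R b3@10:L b2@11:R b1@12:L]
Beat 9 (R): throw ball4 h=5 -> lands@14:L; in-air after throw: [b3@10:L b2@11:R b1@12:L b4@14:L]
Ball 4: thrown@4 h=2 -> first land @6; rethrown@6 h=3 -> second land @9

Answer: 6 9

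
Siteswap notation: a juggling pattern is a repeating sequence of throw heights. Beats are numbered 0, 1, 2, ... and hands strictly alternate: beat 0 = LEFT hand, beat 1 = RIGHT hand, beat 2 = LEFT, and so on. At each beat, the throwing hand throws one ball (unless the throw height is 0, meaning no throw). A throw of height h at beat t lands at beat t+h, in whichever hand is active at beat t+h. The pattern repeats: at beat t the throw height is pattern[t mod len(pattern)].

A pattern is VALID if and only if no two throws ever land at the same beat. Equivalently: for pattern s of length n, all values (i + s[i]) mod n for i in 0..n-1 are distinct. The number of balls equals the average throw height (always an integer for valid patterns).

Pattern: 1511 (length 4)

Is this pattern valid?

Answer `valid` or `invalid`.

Answer: valid

Derivation:
i=0: (i + s[i]) mod n = (0 + 1) mod 4 = 1
i=1: (i + s[i]) mod n = (1 + 5) mod 4 = 2
i=2: (i + s[i]) mod n = (2 + 1) mod 4 = 3
i=3: (i + s[i]) mod n = (3 + 1) mod 4 = 0
Residues: [1, 2, 3, 0], distinct: True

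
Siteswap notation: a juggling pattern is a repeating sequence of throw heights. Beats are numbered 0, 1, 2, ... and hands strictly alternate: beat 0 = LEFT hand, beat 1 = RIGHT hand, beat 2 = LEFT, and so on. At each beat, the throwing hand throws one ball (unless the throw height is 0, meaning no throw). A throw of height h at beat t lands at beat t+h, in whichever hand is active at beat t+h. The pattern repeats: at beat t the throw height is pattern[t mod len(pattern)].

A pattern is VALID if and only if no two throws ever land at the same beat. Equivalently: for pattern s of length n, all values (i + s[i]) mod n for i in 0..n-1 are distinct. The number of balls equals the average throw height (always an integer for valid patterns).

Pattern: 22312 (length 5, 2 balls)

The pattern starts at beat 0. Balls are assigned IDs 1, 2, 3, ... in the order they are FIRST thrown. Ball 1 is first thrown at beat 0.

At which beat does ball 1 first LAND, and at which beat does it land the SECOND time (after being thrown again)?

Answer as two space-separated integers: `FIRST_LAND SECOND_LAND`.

Beat 0 (L): throw ball1 h=2 -> lands@2:L; in-air after throw: [b1@2:L]
Beat 1 (R): throw ball2 h=2 -> lands@3:R; in-air after throw: [b1@2:L b2@3:R]
Beat 2 (L): throw ball1 h=3 -> lands@5:R; in-air after throw: [b2@3:R b1@5:R]
Beat 3 (R): throw ball2 h=1 -> lands@4:L; in-air after throw: [b2@4:L b1@5:R]
Beat 4 (L): throw ball2 h=2 -> lands@6:L; in-air after throw: [b1@5:R b2@6:L]
Beat 5 (R): throw ball1 h=2 -> lands@7:R; in-air after throw: [b2@6:L b1@7:R]
Ball 1: thrown@0 h=2 -> first land @2; rethrown@2 h=3 -> second land @5

Answer: 2 5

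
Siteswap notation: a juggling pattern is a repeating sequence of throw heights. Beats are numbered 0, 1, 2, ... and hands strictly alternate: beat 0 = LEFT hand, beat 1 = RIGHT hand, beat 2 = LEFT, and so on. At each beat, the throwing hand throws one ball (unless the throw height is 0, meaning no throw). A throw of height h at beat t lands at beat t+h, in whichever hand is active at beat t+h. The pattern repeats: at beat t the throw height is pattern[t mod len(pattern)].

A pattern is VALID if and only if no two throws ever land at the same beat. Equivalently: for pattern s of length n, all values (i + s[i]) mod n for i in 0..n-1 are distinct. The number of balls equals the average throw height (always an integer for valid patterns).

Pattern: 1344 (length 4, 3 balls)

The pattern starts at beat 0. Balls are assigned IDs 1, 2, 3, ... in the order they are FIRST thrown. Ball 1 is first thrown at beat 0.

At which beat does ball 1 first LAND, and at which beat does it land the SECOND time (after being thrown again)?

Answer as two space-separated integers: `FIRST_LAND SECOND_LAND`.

Beat 0 (L): throw ball1 h=1 -> lands@1:R; in-air after throw: [b1@1:R]
Beat 1 (R): throw ball1 h=3 -> lands@4:L; in-air after throw: [b1@4:L]
Beat 2 (L): throw ball2 h=4 -> lands@6:L; in-air after throw: [b1@4:L b2@6:L]
Beat 3 (R): throw ball3 h=4 -> lands@7:R; in-air after throw: [b1@4:L b2@6:L b3@7:R]
Beat 4 (L): throw ball1 h=1 -> lands@5:R; in-air after throw: [b1@5:R b2@6:L b3@7:R]
Ball 1: thrown@0 h=1 -> first land @1; rethrown@1 h=3 -> second land @4

Answer: 1 4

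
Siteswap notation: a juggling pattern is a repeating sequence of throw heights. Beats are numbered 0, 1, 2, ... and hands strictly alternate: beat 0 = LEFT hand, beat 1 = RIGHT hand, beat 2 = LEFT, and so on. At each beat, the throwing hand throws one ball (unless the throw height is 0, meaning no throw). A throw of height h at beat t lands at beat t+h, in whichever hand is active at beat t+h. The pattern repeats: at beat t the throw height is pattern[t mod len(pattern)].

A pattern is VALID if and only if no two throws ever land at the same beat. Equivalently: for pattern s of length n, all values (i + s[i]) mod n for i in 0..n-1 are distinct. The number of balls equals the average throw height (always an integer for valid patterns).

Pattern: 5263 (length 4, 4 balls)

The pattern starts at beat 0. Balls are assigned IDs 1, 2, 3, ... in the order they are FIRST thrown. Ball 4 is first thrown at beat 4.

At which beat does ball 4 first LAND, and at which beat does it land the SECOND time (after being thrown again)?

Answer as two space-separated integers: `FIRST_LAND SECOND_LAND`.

Beat 0 (L): throw ball1 h=5 -> lands@5:R; in-air after throw: [b1@5:R]
Beat 1 (R): throw ball2 h=2 -> lands@3:R; in-air after throw: [b2@3:R b1@5:R]
Beat 2 (L): throw ball3 h=6 -> lands@8:L; in-air after throw: [b2@3:R b1@5:R b3@8:L]
Beat 3 (R): throw ball2 h=3 -> lands@6:L; in-air after throw: [b1@5:R b2@6:L b3@8:L]
Beat 4 (L): throw ball4 h=5 -> lands@9:R; in-air after throw: [b1@5:R b2@6:L b3@8:L b4@9:R]
Beat 5 (R): throw ball1 h=2 -> lands@7:R; in-air after throw: [b2@6:L b1@7:R b3@8:L b4@9:R]
Beat 6 (L): throw ball2 h=6 -> lands@12:L; in-air after throw: [b1@7:R b3@8:L b4@9:R b2@12:L]
Beat 7 (R): throw ball1 h=3 -> lands@10:L; in-air after throw: [b3@8:L b4@9:R b1@10:L b2@12:L]
Beat 8 (L): throw ball3 h=5 -> lands@13:R; in-air after throw: [b4@9:R b1@10:L b2@12:L b3@13:R]
Beat 9 (R): throw ball4 h=2 -> lands@11:R; in-air after throw: [b1@10:L b4@11:R b2@12:L b3@13:R]
Beat 10 (L): throw ball1 h=6 -> lands@16:L; in-air after throw: [b4@11:R b2@12:L b3@13:R b1@16:L]
Beat 11 (R): throw ball4 h=3 -> lands@14:L; in-air after throw: [b2@12:L b3@13:R b4@14:L b1@16:L]
Ball 4: thrown@4 h=5 -> first land @9; rethrown@9 h=2 -> second land @11

Answer: 9 11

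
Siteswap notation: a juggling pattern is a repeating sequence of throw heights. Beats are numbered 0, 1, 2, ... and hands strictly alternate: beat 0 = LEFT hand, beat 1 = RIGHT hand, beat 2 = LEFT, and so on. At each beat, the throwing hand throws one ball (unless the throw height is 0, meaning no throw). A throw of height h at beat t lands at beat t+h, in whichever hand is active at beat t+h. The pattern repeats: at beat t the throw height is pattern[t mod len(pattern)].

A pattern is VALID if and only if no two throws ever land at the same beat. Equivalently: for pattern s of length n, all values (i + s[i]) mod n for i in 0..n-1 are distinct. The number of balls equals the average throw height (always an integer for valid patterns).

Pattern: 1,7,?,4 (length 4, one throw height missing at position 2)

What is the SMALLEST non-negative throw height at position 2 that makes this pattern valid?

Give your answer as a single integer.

Answer: 0

Derivation:
i=0: (0 + 1) mod 4 = 1
i=1: (1 + 7) mod 4 = 0
i=2: s[i]=? (unknown)
i=3: (3 + 4) mod 4 = 3
Known residues: [0, 1, 3]; need a permutation of 0..3, so missing residue r = 2
Need (2 + s) mod 4 = 2; smallest s = (2 - 2) mod 4 = 0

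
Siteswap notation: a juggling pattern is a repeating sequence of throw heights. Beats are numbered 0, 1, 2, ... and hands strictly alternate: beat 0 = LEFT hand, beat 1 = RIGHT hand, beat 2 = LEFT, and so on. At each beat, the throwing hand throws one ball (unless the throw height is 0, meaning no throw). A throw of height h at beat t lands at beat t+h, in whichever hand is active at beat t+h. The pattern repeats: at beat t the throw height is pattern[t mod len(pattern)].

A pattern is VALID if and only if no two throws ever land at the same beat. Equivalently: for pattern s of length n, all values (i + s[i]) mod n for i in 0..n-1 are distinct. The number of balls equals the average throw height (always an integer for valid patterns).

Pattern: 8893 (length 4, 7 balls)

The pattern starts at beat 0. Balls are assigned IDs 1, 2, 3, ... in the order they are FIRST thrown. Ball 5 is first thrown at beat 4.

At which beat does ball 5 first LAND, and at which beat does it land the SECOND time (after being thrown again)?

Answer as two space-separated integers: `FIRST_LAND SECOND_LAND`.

Answer: 12 20

Derivation:
Beat 0 (L): throw ball1 h=8 -> lands@8:L; in-air after throw: [b1@8:L]
Beat 1 (R): throw ball2 h=8 -> lands@9:R; in-air after throw: [b1@8:L b2@9:R]
Beat 2 (L): throw ball3 h=9 -> lands@11:R; in-air after throw: [b1@8:L b2@9:R b3@11:R]
Beat 3 (R): throw ball4 h=3 -> lands@6:L; in-air after throw: [b4@6:L b1@8:L b2@9:R b3@11:R]
Beat 4 (L): throw ball5 h=8 -> lands@12:L; in-air after throw: [b4@6:L b1@8:L b2@9:R b3@11:R b5@12:L]
Beat 5 (R): throw ball6 h=8 -> lands@13:R; in-air after throw: [b4@6:L b1@8:L b2@9:R b3@11:R b5@12:L b6@13:R]
Beat 6 (L): throw ball4 h=9 -> lands@15:R; in-air after throw: [b1@8:L b2@9:R b3@11:R b5@12:L b6@13:R b4@15:R]
Beat 7 (R): throw ball7 h=3 -> lands@10:L; in-air after throw: [b1@8:L b2@9:R b7@10:L b3@11:R b5@12:L b6@13:R b4@15:R]
Beat 8 (L): throw ball1 h=8 -> lands@16:L; in-air after throw: [b2@9:R b7@10:L b3@11:R b5@12:L b6@13:R b4@15:R b1@16:L]
Beat 9 (R): throw ball2 h=8 -> lands@17:R; in-air after throw: [b7@10:L b3@11:R b5@12:L b6@13:R b4@15:R b1@16:L b2@17:R]
Beat 10 (L): throw ball7 h=9 -> lands@19:R; in-air after throw: [b3@11:R b5@12:L b6@13:R b4@15:R b1@16:L b2@17:R b7@19:R]
Beat 11 (R): throw ball3 h=3 -> lands@14:L; in-air after throw: [b5@12:L b6@13:R b3@14:L b4@15:R b1@16:L b2@17:R b7@19:R]
Beat 12 (L): throw ball5 h=8 -> lands@20:L; in-air after throw: [b6@13:R b3@14:L b4@15:R b1@16:L b2@17:R b7@19:R b5@20:L]
Beat 13 (R): throw ball6 h=8 -> lands@21:R; in-air after throw: [b3@14:L b4@15:R b1@16:L b2@17:R b7@19:R b5@20:L b6@21:R]
Beat 14 (L): throw ball3 h=9 -> lands@23:R; in-air after throw: [b4@15:R b1@16:L b2@17:R b7@19:R b5@20:L b6@21:R b3@23:R]
Beat 15 (R): throw ball4 h=3 -> lands@18:L; in-air after throw: [b1@16:L b2@17:R b4@18:L b7@19:R b5@20:L b6@21:R b3@23:R]
Beat 16 (L): throw ball1 h=8 -> lands@24:L; in-air after throw: [b2@17:R b4@18:L b7@19:R b5@20:L b6@21:R b3@23:R b1@24:L]
Beat 17 (R): throw ball2 h=8 -> lands@25:R; in-air after throw: [b4@18:L b7@19:R b5@20:L b6@21:R b3@23:R b1@24:L b2@25:R]
Ball 5: thrown@4 h=8 -> first land @12; rethrown@12 h=8 -> second land @20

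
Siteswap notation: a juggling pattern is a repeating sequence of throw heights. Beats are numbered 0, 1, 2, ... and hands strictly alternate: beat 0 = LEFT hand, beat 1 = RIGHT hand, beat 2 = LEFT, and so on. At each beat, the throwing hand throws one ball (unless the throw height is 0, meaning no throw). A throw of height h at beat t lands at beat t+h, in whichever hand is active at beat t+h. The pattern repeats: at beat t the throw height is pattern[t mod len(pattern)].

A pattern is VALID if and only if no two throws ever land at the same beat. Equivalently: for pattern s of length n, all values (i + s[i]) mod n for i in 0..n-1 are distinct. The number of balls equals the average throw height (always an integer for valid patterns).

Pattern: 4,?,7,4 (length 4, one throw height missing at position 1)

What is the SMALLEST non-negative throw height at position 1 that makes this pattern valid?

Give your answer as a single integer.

i=0: (0 + 4) mod 4 = 0
i=1: s[i]=? (unknown)
i=2: (2 + 7) mod 4 = 1
i=3: (3 + 4) mod 4 = 3
Known residues: [0, 1, 3]; need a permutation of 0..3, so missing residue r = 2
Need (1 + s) mod 4 = 2; smallest s = (2 - 1) mod 4 = 1

Answer: 1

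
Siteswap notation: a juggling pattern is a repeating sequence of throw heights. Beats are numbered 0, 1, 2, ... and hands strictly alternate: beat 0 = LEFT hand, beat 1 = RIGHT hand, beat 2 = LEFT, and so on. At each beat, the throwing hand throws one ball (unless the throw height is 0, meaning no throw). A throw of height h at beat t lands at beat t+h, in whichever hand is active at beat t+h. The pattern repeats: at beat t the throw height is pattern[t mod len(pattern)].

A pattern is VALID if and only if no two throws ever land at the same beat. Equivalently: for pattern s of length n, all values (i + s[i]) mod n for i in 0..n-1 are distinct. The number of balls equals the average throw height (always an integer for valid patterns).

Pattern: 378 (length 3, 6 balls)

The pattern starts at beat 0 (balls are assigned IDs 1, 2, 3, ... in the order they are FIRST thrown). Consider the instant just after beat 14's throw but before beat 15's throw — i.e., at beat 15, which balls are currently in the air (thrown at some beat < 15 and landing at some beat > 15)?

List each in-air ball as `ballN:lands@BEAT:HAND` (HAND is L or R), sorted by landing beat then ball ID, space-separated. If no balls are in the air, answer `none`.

Beat 0 (L): throw ball1 h=3 -> lands@3:R; in-air after throw: [b1@3:R]
Beat 1 (R): throw ball2 h=7 -> lands@8:L; in-air after throw: [b1@3:R b2@8:L]
Beat 2 (L): throw ball3 h=8 -> lands@10:L; in-air after throw: [b1@3:R b2@8:L b3@10:L]
Beat 3 (R): throw ball1 h=3 -> lands@6:L; in-air after throw: [b1@6:L b2@8:L b3@10:L]
Beat 4 (L): throw ball4 h=7 -> lands@11:R; in-air after throw: [b1@6:L b2@8:L b3@10:L b4@11:R]
Beat 5 (R): throw ball5 h=8 -> lands@13:R; in-air after throw: [b1@6:L b2@8:L b3@10:L b4@11:R b5@13:R]
Beat 6 (L): throw ball1 h=3 -> lands@9:R; in-air after throw: [b2@8:L b1@9:R b3@10:L b4@11:R b5@13:R]
Beat 7 (R): throw ball6 h=7 -> lands@14:L; in-air after throw: [b2@8:L b1@9:R b3@10:L b4@11:R b5@13:R b6@14:L]
Beat 8 (L): throw ball2 h=8 -> lands@16:L; in-air after throw: [b1@9:R b3@10:L b4@11:R b5@13:R b6@14:L b2@16:L]
Beat 9 (R): throw ball1 h=3 -> lands@12:L; in-air after throw: [b3@10:L b4@11:R b1@12:L b5@13:R b6@14:L b2@16:L]
Beat 10 (L): throw ball3 h=7 -> lands@17:R; in-air after throw: [b4@11:R b1@12:L b5@13:R b6@14:L b2@16:L b3@17:R]
Beat 11 (R): throw ball4 h=8 -> lands@19:R; in-air after throw: [b1@12:L b5@13:R b6@14:L b2@16:L b3@17:R b4@19:R]
Beat 12 (L): throw ball1 h=3 -> lands@15:R; in-air after throw: [b5@13:R b6@14:L b1@15:R b2@16:L b3@17:R b4@19:R]
Beat 13 (R): throw ball5 h=7 -> lands@20:L; in-air after throw: [b6@14:L b1@15:R b2@16:L b3@17:R b4@19:R b5@20:L]
Beat 14 (L): throw ball6 h=8 -> lands@22:L; in-air after throw: [b1@15:R b2@16:L b3@17:R b4@19:R b5@20:L b6@22:L]
Beat 15 (R): throw ball1 h=3 -> lands@18:L; in-air after throw: [b2@16:L b3@17:R b1@18:L b4@19:R b5@20:L b6@22:L]

Answer: ball2:lands@16:L ball3:lands@17:R ball4:lands@19:R ball5:lands@20:L ball6:lands@22:L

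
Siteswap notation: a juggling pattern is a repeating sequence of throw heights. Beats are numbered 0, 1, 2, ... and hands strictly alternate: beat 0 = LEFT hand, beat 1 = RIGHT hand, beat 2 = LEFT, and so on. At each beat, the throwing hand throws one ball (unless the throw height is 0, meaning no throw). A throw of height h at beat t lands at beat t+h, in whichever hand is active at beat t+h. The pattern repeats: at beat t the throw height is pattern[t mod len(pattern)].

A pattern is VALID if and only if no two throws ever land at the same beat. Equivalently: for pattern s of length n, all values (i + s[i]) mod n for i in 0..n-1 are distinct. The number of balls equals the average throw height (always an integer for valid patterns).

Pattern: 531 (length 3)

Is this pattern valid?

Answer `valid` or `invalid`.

Answer: valid

Derivation:
i=0: (i + s[i]) mod n = (0 + 5) mod 3 = 2
i=1: (i + s[i]) mod n = (1 + 3) mod 3 = 1
i=2: (i + s[i]) mod n = (2 + 1) mod 3 = 0
Residues: [2, 1, 0], distinct: True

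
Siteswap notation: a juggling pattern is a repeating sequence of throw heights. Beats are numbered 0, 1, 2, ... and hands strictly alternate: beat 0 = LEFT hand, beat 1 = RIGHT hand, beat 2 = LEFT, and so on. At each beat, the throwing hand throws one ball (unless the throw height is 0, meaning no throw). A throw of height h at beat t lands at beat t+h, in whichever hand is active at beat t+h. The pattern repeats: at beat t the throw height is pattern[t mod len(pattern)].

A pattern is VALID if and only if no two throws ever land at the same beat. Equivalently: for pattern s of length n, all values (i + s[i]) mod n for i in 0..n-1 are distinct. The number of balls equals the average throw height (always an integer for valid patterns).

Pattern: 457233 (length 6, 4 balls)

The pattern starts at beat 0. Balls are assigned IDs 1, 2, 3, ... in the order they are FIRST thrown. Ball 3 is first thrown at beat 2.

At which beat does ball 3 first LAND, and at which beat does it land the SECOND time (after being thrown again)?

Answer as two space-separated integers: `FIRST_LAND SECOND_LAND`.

Beat 0 (L): throw ball1 h=4 -> lands@4:L; in-air after throw: [b1@4:L]
Beat 1 (R): throw ball2 h=5 -> lands@6:L; in-air after throw: [b1@4:L b2@6:L]
Beat 2 (L): throw ball3 h=7 -> lands@9:R; in-air after throw: [b1@4:L b2@6:L b3@9:R]
Beat 3 (R): throw ball4 h=2 -> lands@5:R; in-air after throw: [b1@4:L b4@5:R b2@6:L b3@9:R]
Beat 4 (L): throw ball1 h=3 -> lands@7:R; in-air after throw: [b4@5:R b2@6:L b1@7:R b3@9:R]
Beat 5 (R): throw ball4 h=3 -> lands@8:L; in-air after throw: [b2@6:L b1@7:R b4@8:L b3@9:R]
Beat 6 (L): throw ball2 h=4 -> lands@10:L; in-air after throw: [b1@7:R b4@8:L b3@9:R b2@10:L]
Beat 7 (R): throw ball1 h=5 -> lands@12:L; in-air after throw: [b4@8:L b3@9:R b2@10:L b1@12:L]
Beat 8 (L): throw ball4 h=7 -> lands@15:R; in-air after throw: [b3@9:R b2@10:L b1@12:L b4@15:R]
Beat 9 (R): throw ball3 h=2 -> lands@11:R; in-air after throw: [b2@10:L b3@11:R b1@12:L b4@15:R]
Beat 10 (L): throw ball2 h=3 -> lands@13:R; in-air after throw: [b3@11:R b1@12:L b2@13:R b4@15:R]
Beat 11 (R): throw ball3 h=3 -> lands@14:L; in-air after throw: [b1@12:L b2@13:R b3@14:L b4@15:R]
Ball 3: thrown@2 h=7 -> first land @9; rethrown@9 h=2 -> second land @11

Answer: 9 11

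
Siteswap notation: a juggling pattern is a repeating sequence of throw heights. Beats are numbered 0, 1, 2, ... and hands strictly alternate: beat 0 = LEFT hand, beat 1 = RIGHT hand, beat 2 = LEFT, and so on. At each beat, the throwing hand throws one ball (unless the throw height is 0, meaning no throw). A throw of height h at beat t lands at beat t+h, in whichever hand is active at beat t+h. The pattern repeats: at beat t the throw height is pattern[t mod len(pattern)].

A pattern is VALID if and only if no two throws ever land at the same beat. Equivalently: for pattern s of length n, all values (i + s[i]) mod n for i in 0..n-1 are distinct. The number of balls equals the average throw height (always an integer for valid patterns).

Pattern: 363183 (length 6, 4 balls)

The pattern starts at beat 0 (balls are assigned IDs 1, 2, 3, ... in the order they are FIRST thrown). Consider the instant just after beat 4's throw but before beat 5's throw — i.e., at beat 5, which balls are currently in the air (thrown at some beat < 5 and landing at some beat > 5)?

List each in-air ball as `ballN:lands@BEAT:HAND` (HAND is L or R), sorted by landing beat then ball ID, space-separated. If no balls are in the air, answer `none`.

Beat 0 (L): throw ball1 h=3 -> lands@3:R; in-air after throw: [b1@3:R]
Beat 1 (R): throw ball2 h=6 -> lands@7:R; in-air after throw: [b1@3:R b2@7:R]
Beat 2 (L): throw ball3 h=3 -> lands@5:R; in-air after throw: [b1@3:R b3@5:R b2@7:R]
Beat 3 (R): throw ball1 h=1 -> lands@4:L; in-air after throw: [b1@4:L b3@5:R b2@7:R]
Beat 4 (L): throw ball1 h=8 -> lands@12:L; in-air after throw: [b3@5:R b2@7:R b1@12:L]
Beat 5 (R): throw ball3 h=3 -> lands@8:L; in-air after throw: [b2@7:R b3@8:L b1@12:L]

Answer: ball2:lands@7:R ball1:lands@12:L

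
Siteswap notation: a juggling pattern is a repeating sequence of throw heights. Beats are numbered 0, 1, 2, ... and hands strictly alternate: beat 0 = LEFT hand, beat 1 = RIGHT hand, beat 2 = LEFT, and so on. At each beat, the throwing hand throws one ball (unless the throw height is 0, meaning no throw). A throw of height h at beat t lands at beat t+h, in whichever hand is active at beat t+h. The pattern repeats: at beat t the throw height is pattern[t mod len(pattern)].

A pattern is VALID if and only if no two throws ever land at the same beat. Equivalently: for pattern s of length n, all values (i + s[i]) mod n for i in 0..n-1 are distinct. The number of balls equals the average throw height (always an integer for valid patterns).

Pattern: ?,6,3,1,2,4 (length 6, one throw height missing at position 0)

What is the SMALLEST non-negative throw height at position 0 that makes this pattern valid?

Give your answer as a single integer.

Answer: 2

Derivation:
i=0: s[i]=? (unknown)
i=1: (1 + 6) mod 6 = 1
i=2: (2 + 3) mod 6 = 5
i=3: (3 + 1) mod 6 = 4
i=4: (4 + 2) mod 6 = 0
i=5: (5 + 4) mod 6 = 3
Known residues: [0, 1, 3, 4, 5]; need a permutation of 0..5, so missing residue r = 2
Need (0 + s) mod 6 = 2; smallest s = (2 - 0) mod 6 = 2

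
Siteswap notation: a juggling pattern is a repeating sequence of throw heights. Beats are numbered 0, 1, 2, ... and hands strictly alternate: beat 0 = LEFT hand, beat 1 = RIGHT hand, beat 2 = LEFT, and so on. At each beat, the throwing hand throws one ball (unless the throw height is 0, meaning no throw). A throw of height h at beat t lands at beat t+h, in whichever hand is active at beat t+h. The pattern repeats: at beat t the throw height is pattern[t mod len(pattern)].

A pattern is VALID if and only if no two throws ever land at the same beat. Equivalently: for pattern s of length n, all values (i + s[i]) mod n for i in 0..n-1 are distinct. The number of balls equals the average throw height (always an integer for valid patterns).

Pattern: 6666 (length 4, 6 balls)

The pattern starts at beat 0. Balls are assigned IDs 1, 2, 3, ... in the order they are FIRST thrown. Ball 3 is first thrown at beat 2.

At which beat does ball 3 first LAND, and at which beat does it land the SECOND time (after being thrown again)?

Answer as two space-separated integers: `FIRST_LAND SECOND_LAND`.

Beat 0 (L): throw ball1 h=6 -> lands@6:L; in-air after throw: [b1@6:L]
Beat 1 (R): throw ball2 h=6 -> lands@7:R; in-air after throw: [b1@6:L b2@7:R]
Beat 2 (L): throw ball3 h=6 -> lands@8:L; in-air after throw: [b1@6:L b2@7:R b3@8:L]
Beat 3 (R): throw ball4 h=6 -> lands@9:R; in-air after throw: [b1@6:L b2@7:R b3@8:L b4@9:R]
Beat 4 (L): throw ball5 h=6 -> lands@10:L; in-air after throw: [b1@6:L b2@7:R b3@8:L b4@9:R b5@10:L]
Beat 5 (R): throw ball6 h=6 -> lands@11:R; in-air after throw: [b1@6:L b2@7:R b3@8:L b4@9:R b5@10:L b6@11:R]
Beat 6 (L): throw ball1 h=6 -> lands@12:L; in-air after throw: [b2@7:R b3@8:L b4@9:R b5@10:L b6@11:R b1@12:L]
Beat 7 (R): throw ball2 h=6 -> lands@13:R; in-air after throw: [b3@8:L b4@9:R b5@10:L b6@11:R b1@12:L b2@13:R]
Beat 8 (L): throw ball3 h=6 -> lands@14:L; in-air after throw: [b4@9:R b5@10:L b6@11:R b1@12:L b2@13:R b3@14:L]
Beat 9 (R): throw ball4 h=6 -> lands@15:R; in-air after throw: [b5@10:L b6@11:R b1@12:L b2@13:R b3@14:L b4@15:R]
Beat 10 (L): throw ball5 h=6 -> lands@16:L; in-air after throw: [b6@11:R b1@12:L b2@13:R b3@14:L b4@15:R b5@16:L]
Beat 11 (R): throw ball6 h=6 -> lands@17:R; in-air after throw: [b1@12:L b2@13:R b3@14:L b4@15:R b5@16:L b6@17:R]
Beat 12 (L): throw ball1 h=6 -> lands@18:L; in-air after throw: [b2@13:R b3@14:L b4@15:R b5@16:L b6@17:R b1@18:L]
Beat 13 (R): throw ball2 h=6 -> lands@19:R; in-air after throw: [b3@14:L b4@15:R b5@16:L b6@17:R b1@18:L b2@19:R]
Beat 14 (L): throw ball3 h=6 -> lands@20:L; in-air after throw: [b4@15:R b5@16:L b6@17:R b1@18:L b2@19:R b3@20:L]
Ball 3: thrown@2 h=6 -> first land @8; rethrown@8 h=6 -> second land @14

Answer: 8 14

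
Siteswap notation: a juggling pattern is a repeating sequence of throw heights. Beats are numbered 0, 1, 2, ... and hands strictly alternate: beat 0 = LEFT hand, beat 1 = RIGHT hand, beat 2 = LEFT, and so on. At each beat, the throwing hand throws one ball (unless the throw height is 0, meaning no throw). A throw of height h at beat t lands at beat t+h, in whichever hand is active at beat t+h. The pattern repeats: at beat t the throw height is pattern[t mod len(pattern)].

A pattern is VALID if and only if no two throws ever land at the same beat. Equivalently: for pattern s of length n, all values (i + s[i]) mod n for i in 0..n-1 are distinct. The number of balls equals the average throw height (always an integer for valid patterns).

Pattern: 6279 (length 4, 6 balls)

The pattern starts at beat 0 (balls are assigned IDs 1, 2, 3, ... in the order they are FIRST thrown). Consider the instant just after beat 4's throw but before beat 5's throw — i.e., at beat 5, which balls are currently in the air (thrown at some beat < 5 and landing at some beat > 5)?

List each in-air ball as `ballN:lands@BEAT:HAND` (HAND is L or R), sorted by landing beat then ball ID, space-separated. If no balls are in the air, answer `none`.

Beat 0 (L): throw ball1 h=6 -> lands@6:L; in-air after throw: [b1@6:L]
Beat 1 (R): throw ball2 h=2 -> lands@3:R; in-air after throw: [b2@3:R b1@6:L]
Beat 2 (L): throw ball3 h=7 -> lands@9:R; in-air after throw: [b2@3:R b1@6:L b3@9:R]
Beat 3 (R): throw ball2 h=9 -> lands@12:L; in-air after throw: [b1@6:L b3@9:R b2@12:L]
Beat 4 (L): throw ball4 h=6 -> lands@10:L; in-air after throw: [b1@6:L b3@9:R b4@10:L b2@12:L]
Beat 5 (R): throw ball5 h=2 -> lands@7:R; in-air after throw: [b1@6:L b5@7:R b3@9:R b4@10:L b2@12:L]

Answer: ball1:lands@6:L ball3:lands@9:R ball4:lands@10:L ball2:lands@12:L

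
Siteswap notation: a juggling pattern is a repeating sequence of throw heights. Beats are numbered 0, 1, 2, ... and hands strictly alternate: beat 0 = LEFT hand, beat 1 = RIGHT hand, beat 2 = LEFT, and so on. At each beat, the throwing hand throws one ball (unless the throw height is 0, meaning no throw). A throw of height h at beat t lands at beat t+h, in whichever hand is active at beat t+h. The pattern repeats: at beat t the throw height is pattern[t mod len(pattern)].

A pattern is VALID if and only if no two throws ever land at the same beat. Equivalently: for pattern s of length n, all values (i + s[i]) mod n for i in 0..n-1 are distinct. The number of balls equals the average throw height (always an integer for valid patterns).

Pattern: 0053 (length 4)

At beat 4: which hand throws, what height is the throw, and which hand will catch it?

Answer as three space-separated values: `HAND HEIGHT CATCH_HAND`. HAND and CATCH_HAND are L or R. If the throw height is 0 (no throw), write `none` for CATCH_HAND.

Beat 4: 4 mod 2 = 0, so hand = L
Throw height = pattern[4 mod 4] = pattern[0] = 0

Answer: L 0 none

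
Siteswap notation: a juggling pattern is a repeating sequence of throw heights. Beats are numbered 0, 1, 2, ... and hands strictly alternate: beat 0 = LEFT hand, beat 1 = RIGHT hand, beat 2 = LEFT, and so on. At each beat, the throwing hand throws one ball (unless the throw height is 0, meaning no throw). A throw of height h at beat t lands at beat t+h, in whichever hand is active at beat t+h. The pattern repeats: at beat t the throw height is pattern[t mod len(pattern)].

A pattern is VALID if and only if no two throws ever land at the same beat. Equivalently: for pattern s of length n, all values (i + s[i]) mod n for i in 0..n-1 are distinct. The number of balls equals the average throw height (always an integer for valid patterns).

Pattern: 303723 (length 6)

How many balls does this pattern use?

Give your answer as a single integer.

Answer: 3

Derivation:
Pattern = [3, 0, 3, 7, 2, 3], length n = 6
  position 0: throw height = 3, running sum = 3
  position 1: throw height = 0, running sum = 3
  position 2: throw height = 3, running sum = 6
  position 3: throw height = 7, running sum = 13
  position 4: throw height = 2, running sum = 15
  position 5: throw height = 3, running sum = 18
Total sum = 18; balls = sum / n = 18 / 6 = 3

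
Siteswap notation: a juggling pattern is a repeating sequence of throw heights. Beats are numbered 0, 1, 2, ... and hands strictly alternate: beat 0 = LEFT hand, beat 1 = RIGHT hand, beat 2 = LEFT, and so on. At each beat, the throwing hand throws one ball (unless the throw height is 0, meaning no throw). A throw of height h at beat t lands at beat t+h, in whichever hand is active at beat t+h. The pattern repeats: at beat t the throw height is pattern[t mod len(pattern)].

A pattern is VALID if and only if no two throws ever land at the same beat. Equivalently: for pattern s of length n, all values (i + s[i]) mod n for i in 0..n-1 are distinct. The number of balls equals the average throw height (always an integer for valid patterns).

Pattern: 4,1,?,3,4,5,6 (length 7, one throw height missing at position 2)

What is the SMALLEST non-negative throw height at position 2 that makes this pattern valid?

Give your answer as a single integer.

Answer: 5

Derivation:
i=0: (0 + 4) mod 7 = 4
i=1: (1 + 1) mod 7 = 2
i=2: s[i]=? (unknown)
i=3: (3 + 3) mod 7 = 6
i=4: (4 + 4) mod 7 = 1
i=5: (5 + 5) mod 7 = 3
i=6: (6 + 6) mod 7 = 5
Known residues: [1, 2, 3, 4, 5, 6]; need a permutation of 0..6, so missing residue r = 0
Need (2 + s) mod 7 = 0; smallest s = (0 - 2) mod 7 = 5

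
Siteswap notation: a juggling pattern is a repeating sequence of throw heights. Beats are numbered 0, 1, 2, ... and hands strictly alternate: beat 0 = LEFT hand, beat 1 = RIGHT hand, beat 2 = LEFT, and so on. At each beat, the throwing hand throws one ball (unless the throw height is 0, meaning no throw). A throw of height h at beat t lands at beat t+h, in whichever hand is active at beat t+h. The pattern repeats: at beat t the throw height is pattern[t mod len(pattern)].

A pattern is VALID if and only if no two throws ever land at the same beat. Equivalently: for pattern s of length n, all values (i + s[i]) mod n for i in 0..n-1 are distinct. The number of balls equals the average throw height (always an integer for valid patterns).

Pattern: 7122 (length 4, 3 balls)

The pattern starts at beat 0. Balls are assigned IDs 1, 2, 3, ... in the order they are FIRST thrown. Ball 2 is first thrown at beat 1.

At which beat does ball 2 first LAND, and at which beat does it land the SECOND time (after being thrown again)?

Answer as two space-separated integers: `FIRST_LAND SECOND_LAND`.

Answer: 2 4

Derivation:
Beat 0 (L): throw ball1 h=7 -> lands@7:R; in-air after throw: [b1@7:R]
Beat 1 (R): throw ball2 h=1 -> lands@2:L; in-air after throw: [b2@2:L b1@7:R]
Beat 2 (L): throw ball2 h=2 -> lands@4:L; in-air after throw: [b2@4:L b1@7:R]
Beat 3 (R): throw ball3 h=2 -> lands@5:R; in-air after throw: [b2@4:L b3@5:R b1@7:R]
Beat 4 (L): throw ball2 h=7 -> lands@11:R; in-air after throw: [b3@5:R b1@7:R b2@11:R]
Ball 2: thrown@1 h=1 -> first land @2; rethrown@2 h=2 -> second land @4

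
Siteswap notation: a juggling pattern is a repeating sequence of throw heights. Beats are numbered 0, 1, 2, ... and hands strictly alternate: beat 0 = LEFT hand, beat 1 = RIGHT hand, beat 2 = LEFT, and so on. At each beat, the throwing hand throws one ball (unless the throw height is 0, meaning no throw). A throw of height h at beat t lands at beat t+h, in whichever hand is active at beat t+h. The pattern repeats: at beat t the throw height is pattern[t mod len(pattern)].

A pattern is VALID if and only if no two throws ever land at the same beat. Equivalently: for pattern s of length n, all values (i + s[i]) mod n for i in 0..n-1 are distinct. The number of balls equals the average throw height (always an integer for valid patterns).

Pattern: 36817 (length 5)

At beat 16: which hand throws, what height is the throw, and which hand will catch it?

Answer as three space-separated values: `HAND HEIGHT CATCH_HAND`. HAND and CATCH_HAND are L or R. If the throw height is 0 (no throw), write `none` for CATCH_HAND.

Beat 16: 16 mod 2 = 0, so hand = L
Throw height = pattern[16 mod 5] = pattern[1] = 6
Lands at beat 16+6=22, 22 mod 2 = 0, so catch hand = L

Answer: L 6 L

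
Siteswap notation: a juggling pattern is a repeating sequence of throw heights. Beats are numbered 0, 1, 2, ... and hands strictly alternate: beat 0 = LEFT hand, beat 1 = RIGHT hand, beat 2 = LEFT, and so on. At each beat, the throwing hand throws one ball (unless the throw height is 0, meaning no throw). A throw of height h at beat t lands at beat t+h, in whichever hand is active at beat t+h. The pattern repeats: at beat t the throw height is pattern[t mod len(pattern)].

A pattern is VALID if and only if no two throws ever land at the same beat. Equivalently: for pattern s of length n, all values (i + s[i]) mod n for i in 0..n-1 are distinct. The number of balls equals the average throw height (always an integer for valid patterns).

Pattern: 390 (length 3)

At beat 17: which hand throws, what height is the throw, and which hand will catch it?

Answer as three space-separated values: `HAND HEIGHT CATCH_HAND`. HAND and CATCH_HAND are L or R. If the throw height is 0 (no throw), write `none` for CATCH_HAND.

Beat 17: 17 mod 2 = 1, so hand = R
Throw height = pattern[17 mod 3] = pattern[2] = 0

Answer: R 0 none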